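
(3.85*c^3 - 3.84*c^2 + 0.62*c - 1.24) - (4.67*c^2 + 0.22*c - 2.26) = 3.85*c^3 - 8.51*c^2 + 0.4*c + 1.02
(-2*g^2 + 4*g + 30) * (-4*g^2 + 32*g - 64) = 8*g^4 - 80*g^3 + 136*g^2 + 704*g - 1920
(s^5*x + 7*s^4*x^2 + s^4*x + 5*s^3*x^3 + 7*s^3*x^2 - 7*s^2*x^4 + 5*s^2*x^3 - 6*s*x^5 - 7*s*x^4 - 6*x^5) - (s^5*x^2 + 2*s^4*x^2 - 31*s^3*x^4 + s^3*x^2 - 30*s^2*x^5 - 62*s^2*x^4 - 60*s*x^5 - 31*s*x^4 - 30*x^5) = -s^5*x^2 + s^5*x + 5*s^4*x^2 + s^4*x + 31*s^3*x^4 + 5*s^3*x^3 + 6*s^3*x^2 + 30*s^2*x^5 + 55*s^2*x^4 + 5*s^2*x^3 + 54*s*x^5 + 24*s*x^4 + 24*x^5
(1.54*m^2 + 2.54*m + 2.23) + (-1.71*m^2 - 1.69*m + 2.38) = -0.17*m^2 + 0.85*m + 4.61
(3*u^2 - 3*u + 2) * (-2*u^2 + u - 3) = -6*u^4 + 9*u^3 - 16*u^2 + 11*u - 6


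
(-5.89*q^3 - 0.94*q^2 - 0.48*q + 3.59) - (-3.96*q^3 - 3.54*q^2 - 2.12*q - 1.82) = -1.93*q^3 + 2.6*q^2 + 1.64*q + 5.41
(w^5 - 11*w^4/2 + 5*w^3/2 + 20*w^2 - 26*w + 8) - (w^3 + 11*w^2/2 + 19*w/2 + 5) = w^5 - 11*w^4/2 + 3*w^3/2 + 29*w^2/2 - 71*w/2 + 3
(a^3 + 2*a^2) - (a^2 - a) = a^3 + a^2 + a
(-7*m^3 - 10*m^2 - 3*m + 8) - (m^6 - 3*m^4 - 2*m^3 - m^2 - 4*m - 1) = -m^6 + 3*m^4 - 5*m^3 - 9*m^2 + m + 9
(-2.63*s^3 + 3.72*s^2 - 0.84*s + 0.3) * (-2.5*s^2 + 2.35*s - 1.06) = 6.575*s^5 - 15.4805*s^4 + 13.6298*s^3 - 6.6672*s^2 + 1.5954*s - 0.318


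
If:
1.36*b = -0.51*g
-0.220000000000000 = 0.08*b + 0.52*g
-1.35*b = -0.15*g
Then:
No Solution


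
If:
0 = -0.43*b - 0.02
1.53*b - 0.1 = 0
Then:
No Solution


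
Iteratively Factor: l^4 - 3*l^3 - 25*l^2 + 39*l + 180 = (l + 3)*(l^3 - 6*l^2 - 7*l + 60) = (l + 3)^2*(l^2 - 9*l + 20) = (l - 5)*(l + 3)^2*(l - 4)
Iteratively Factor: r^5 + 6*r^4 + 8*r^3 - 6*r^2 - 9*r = (r + 1)*(r^4 + 5*r^3 + 3*r^2 - 9*r) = r*(r + 1)*(r^3 + 5*r^2 + 3*r - 9) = r*(r - 1)*(r + 1)*(r^2 + 6*r + 9) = r*(r - 1)*(r + 1)*(r + 3)*(r + 3)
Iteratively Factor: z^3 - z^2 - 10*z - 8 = (z + 2)*(z^2 - 3*z - 4) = (z - 4)*(z + 2)*(z + 1)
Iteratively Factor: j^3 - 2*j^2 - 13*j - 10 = (j + 1)*(j^2 - 3*j - 10) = (j + 1)*(j + 2)*(j - 5)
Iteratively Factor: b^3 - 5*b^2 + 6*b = (b - 3)*(b^2 - 2*b) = b*(b - 3)*(b - 2)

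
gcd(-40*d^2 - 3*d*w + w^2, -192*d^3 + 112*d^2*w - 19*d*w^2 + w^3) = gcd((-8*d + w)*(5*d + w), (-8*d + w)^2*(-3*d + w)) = -8*d + w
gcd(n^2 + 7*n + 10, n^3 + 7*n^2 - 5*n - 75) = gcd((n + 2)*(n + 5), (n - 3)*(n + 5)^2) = n + 5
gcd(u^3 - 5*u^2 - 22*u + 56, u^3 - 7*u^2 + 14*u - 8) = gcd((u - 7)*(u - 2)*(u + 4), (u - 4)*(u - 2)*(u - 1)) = u - 2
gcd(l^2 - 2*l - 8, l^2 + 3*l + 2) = l + 2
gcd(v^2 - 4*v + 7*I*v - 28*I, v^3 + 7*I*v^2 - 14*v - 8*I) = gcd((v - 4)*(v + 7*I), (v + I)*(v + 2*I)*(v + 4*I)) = 1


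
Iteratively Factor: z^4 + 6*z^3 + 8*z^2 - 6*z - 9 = (z - 1)*(z^3 + 7*z^2 + 15*z + 9) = (z - 1)*(z + 1)*(z^2 + 6*z + 9) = (z - 1)*(z + 1)*(z + 3)*(z + 3)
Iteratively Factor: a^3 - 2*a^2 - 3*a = (a - 3)*(a^2 + a) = (a - 3)*(a + 1)*(a)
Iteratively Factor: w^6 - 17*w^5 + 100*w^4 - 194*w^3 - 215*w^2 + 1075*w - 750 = (w - 5)*(w^5 - 12*w^4 + 40*w^3 + 6*w^2 - 185*w + 150) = (w - 5)^2*(w^4 - 7*w^3 + 5*w^2 + 31*w - 30) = (w - 5)^2*(w + 2)*(w^3 - 9*w^2 + 23*w - 15) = (w - 5)^2*(w - 1)*(w + 2)*(w^2 - 8*w + 15) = (w - 5)^2*(w - 3)*(w - 1)*(w + 2)*(w - 5)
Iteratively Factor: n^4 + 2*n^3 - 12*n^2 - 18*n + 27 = (n - 1)*(n^3 + 3*n^2 - 9*n - 27) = (n - 1)*(n + 3)*(n^2 - 9) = (n - 3)*(n - 1)*(n + 3)*(n + 3)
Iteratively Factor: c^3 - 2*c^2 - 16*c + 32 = (c - 4)*(c^2 + 2*c - 8) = (c - 4)*(c - 2)*(c + 4)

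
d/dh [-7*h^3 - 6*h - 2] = -21*h^2 - 6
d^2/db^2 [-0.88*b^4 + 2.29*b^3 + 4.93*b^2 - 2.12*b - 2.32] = -10.56*b^2 + 13.74*b + 9.86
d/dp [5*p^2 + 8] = 10*p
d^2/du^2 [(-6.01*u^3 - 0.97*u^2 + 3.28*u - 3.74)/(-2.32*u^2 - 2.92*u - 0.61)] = (-5.6843418860808e-14*u^5 - 1.70530256582424e-13*u^4 + 37.0257439999999*u^3 + 176.774664*u^2 + 193.286598*u + 65.598322)/(12.487168*u^6 + 47.149824*u^5 + 69.193536*u^4 + 49.691392*u^3 + 18.193128*u^2 + 3.259596*u + 0.226981)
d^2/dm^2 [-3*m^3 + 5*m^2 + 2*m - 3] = 10 - 18*m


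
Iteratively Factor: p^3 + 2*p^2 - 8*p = (p + 4)*(p^2 - 2*p) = (p - 2)*(p + 4)*(p)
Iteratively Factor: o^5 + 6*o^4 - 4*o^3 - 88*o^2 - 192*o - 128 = (o + 2)*(o^4 + 4*o^3 - 12*o^2 - 64*o - 64) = (o + 2)*(o + 4)*(o^3 - 12*o - 16) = (o + 2)^2*(o + 4)*(o^2 - 2*o - 8) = (o - 4)*(o + 2)^2*(o + 4)*(o + 2)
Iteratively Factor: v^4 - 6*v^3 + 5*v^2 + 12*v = (v)*(v^3 - 6*v^2 + 5*v + 12) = v*(v - 3)*(v^2 - 3*v - 4) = v*(v - 3)*(v + 1)*(v - 4)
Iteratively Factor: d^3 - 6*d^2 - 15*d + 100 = (d - 5)*(d^2 - d - 20) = (d - 5)^2*(d + 4)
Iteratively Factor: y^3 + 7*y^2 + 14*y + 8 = (y + 2)*(y^2 + 5*y + 4) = (y + 2)*(y + 4)*(y + 1)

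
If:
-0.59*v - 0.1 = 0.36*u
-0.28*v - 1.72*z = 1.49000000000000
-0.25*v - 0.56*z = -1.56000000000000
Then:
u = -21.38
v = 12.88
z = -2.96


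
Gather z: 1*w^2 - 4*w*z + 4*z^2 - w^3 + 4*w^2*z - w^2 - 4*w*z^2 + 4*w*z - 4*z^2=-w^3 + 4*w^2*z - 4*w*z^2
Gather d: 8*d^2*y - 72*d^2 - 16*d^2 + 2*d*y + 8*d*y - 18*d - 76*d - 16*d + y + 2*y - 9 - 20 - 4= d^2*(8*y - 88) + d*(10*y - 110) + 3*y - 33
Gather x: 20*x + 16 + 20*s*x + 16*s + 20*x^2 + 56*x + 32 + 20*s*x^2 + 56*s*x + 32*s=48*s + x^2*(20*s + 20) + x*(76*s + 76) + 48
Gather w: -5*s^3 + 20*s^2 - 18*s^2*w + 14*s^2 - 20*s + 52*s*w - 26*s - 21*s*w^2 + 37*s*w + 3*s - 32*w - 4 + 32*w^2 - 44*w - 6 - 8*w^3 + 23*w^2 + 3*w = -5*s^3 + 34*s^2 - 43*s - 8*w^3 + w^2*(55 - 21*s) + w*(-18*s^2 + 89*s - 73) - 10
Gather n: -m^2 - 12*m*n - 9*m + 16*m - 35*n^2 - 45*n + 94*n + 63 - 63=-m^2 + 7*m - 35*n^2 + n*(49 - 12*m)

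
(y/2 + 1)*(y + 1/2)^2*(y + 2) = y^4/2 + 5*y^3/2 + 33*y^2/8 + 5*y/2 + 1/2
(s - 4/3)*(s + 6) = s^2 + 14*s/3 - 8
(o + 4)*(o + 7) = o^2 + 11*o + 28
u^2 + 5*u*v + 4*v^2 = (u + v)*(u + 4*v)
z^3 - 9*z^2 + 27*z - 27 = (z - 3)^3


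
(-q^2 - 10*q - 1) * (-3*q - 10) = 3*q^3 + 40*q^2 + 103*q + 10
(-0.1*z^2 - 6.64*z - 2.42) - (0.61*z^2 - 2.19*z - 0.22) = -0.71*z^2 - 4.45*z - 2.2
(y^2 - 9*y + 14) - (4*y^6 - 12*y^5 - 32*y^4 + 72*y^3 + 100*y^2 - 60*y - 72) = -4*y^6 + 12*y^5 + 32*y^4 - 72*y^3 - 99*y^2 + 51*y + 86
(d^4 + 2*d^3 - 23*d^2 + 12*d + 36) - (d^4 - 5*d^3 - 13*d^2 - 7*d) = 7*d^3 - 10*d^2 + 19*d + 36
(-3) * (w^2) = -3*w^2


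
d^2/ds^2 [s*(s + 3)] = 2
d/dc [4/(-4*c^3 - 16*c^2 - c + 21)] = 4*(12*c^2 + 32*c + 1)/(4*c^3 + 16*c^2 + c - 21)^2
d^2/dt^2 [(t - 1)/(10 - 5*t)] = -2/(5*(t - 2)^3)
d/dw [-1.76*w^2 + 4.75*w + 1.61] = 4.75 - 3.52*w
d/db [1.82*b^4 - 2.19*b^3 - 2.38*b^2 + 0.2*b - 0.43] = 7.28*b^3 - 6.57*b^2 - 4.76*b + 0.2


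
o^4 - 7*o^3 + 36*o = o*(o - 6)*(o - 3)*(o + 2)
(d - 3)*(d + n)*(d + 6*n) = d^3 + 7*d^2*n - 3*d^2 + 6*d*n^2 - 21*d*n - 18*n^2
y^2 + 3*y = y*(y + 3)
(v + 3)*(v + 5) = v^2 + 8*v + 15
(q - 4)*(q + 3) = q^2 - q - 12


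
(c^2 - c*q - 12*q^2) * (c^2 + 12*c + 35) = c^4 - c^3*q + 12*c^3 - 12*c^2*q^2 - 12*c^2*q + 35*c^2 - 144*c*q^2 - 35*c*q - 420*q^2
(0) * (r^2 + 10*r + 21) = 0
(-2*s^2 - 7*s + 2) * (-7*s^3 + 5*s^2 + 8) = 14*s^5 + 39*s^4 - 49*s^3 - 6*s^2 - 56*s + 16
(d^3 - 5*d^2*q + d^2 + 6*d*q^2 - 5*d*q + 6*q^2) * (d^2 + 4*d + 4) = d^5 - 5*d^4*q + 5*d^4 + 6*d^3*q^2 - 25*d^3*q + 8*d^3 + 30*d^2*q^2 - 40*d^2*q + 4*d^2 + 48*d*q^2 - 20*d*q + 24*q^2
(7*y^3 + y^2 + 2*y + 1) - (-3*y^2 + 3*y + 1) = 7*y^3 + 4*y^2 - y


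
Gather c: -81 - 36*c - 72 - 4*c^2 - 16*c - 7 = -4*c^2 - 52*c - 160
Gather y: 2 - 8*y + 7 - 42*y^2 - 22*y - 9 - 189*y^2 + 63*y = -231*y^2 + 33*y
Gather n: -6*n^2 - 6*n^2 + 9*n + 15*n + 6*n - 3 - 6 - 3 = -12*n^2 + 30*n - 12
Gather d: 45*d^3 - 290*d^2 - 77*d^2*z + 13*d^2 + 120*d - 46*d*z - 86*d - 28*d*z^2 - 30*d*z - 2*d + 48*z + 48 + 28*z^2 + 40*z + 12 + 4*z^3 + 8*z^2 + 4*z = 45*d^3 + d^2*(-77*z - 277) + d*(-28*z^2 - 76*z + 32) + 4*z^3 + 36*z^2 + 92*z + 60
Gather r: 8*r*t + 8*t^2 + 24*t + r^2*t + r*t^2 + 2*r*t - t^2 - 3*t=r^2*t + r*(t^2 + 10*t) + 7*t^2 + 21*t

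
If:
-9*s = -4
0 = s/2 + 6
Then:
No Solution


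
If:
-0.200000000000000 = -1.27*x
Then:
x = 0.16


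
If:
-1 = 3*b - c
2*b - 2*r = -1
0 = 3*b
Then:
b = 0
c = 1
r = 1/2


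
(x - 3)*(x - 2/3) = x^2 - 11*x/3 + 2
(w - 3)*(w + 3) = w^2 - 9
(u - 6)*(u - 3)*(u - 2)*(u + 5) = u^4 - 6*u^3 - 19*u^2 + 144*u - 180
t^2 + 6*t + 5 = (t + 1)*(t + 5)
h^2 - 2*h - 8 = (h - 4)*(h + 2)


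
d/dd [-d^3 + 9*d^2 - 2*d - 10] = -3*d^2 + 18*d - 2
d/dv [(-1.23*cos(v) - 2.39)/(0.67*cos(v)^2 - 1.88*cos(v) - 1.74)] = (-0.8241*cos(v)^2 - 3.2026*cos(v) + 2.353)*sin(v)/(0.4489*cos(v)^4 - 2.5192*cos(v)^3 + 1.2028*cos(v)^2 + 6.5424*cos(v) + 3.0276)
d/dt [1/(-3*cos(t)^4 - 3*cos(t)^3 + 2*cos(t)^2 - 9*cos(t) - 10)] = (-12*cos(t)^3 - 9*cos(t)^2 + 4*cos(t) - 9)*sin(t)/(3*cos(t)^4 + 3*cos(t)^3 - 2*cos(t)^2 + 9*cos(t) + 10)^2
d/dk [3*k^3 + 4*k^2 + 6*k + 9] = 9*k^2 + 8*k + 6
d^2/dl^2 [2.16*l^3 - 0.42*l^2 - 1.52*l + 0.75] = 12.96*l - 0.84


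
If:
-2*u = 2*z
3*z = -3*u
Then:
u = -z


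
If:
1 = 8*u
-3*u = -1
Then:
No Solution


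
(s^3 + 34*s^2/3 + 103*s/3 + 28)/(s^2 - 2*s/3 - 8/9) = 3*(3*s^3 + 34*s^2 + 103*s + 84)/(9*s^2 - 6*s - 8)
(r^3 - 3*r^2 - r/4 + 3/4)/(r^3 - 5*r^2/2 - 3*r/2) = (r - 1/2)/r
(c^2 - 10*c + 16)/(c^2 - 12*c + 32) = (c - 2)/(c - 4)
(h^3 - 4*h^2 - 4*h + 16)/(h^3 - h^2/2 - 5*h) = 2*(h^2 - 6*h + 8)/(h*(2*h - 5))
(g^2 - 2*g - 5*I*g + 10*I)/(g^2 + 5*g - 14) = (g - 5*I)/(g + 7)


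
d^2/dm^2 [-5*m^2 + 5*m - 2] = -10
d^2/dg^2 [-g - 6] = 0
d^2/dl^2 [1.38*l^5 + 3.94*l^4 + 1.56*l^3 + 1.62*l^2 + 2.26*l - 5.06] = 27.6*l^3 + 47.28*l^2 + 9.36*l + 3.24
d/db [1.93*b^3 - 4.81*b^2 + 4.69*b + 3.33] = 5.79*b^2 - 9.62*b + 4.69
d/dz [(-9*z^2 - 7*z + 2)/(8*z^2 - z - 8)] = (65*z^2 + 112*z + 58)/(64*z^4 - 16*z^3 - 127*z^2 + 16*z + 64)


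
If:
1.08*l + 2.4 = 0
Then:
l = -2.22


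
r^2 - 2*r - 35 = (r - 7)*(r + 5)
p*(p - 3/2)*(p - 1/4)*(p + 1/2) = p^4 - 5*p^3/4 - p^2/2 + 3*p/16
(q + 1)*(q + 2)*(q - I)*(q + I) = q^4 + 3*q^3 + 3*q^2 + 3*q + 2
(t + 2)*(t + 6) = t^2 + 8*t + 12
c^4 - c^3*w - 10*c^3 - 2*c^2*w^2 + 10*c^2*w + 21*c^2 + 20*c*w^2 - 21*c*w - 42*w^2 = (c - 7)*(c - 3)*(c - 2*w)*(c + w)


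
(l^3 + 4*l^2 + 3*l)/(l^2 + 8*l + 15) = l*(l + 1)/(l + 5)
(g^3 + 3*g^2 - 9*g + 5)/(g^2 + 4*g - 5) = g - 1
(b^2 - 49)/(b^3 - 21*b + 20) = (b^2 - 49)/(b^3 - 21*b + 20)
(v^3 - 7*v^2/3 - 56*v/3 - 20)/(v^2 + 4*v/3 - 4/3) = (3*v^2 - 13*v - 30)/(3*v - 2)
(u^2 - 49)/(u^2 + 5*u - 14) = (u - 7)/(u - 2)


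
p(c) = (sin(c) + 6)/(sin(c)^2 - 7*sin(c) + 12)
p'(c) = (-2*sin(c)*cos(c) + 7*cos(c))*(sin(c) + 6)/(sin(c)^2 - 7*sin(c) + 12)^2 + cos(c)/(sin(c)^2 - 7*sin(c) + 12) = (-12*sin(c) + cos(c)^2 + 53)*cos(c)/(sin(c)^2 - 7*sin(c) + 12)^2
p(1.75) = 1.15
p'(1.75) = -0.20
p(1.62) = 1.17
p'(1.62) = -0.06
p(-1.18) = 0.26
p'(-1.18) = 0.07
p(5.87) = 0.37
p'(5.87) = 0.24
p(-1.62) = 0.25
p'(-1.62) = -0.01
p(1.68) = 1.16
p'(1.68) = -0.12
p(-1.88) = 0.26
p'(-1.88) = -0.05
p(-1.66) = 0.25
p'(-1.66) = -0.01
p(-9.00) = 0.37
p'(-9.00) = -0.24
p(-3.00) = 0.45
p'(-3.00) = -0.33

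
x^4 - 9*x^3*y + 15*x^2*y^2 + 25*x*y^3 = x*(x - 5*y)^2*(x + y)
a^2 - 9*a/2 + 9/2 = (a - 3)*(a - 3/2)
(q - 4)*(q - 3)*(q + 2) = q^3 - 5*q^2 - 2*q + 24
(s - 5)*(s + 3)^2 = s^3 + s^2 - 21*s - 45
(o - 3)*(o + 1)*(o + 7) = o^3 + 5*o^2 - 17*o - 21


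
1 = 1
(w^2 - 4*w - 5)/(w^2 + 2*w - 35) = (w + 1)/(w + 7)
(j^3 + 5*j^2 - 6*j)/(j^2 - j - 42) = j*(j - 1)/(j - 7)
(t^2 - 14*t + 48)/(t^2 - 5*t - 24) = (t - 6)/(t + 3)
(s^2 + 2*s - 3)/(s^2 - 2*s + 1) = (s + 3)/(s - 1)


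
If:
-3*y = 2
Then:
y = -2/3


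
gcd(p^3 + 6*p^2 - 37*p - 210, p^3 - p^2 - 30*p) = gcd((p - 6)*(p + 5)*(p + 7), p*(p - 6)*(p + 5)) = p^2 - p - 30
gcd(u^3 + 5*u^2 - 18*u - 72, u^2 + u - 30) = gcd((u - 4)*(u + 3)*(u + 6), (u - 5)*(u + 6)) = u + 6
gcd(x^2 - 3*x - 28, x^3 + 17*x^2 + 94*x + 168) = x + 4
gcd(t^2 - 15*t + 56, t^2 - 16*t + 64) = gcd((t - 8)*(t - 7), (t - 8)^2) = t - 8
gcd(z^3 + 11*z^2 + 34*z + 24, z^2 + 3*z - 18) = z + 6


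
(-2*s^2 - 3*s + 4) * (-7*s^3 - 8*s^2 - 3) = 14*s^5 + 37*s^4 - 4*s^3 - 26*s^2 + 9*s - 12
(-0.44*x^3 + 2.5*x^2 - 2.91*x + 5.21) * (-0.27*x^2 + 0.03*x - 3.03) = 0.1188*x^5 - 0.6882*x^4 + 2.1939*x^3 - 9.069*x^2 + 8.9736*x - 15.7863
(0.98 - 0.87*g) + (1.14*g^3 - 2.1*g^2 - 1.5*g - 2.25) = 1.14*g^3 - 2.1*g^2 - 2.37*g - 1.27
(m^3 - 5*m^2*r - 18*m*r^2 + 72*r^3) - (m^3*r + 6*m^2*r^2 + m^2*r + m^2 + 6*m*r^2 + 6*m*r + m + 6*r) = -m^3*r + m^3 - 6*m^2*r^2 - 6*m^2*r - m^2 - 24*m*r^2 - 6*m*r - m + 72*r^3 - 6*r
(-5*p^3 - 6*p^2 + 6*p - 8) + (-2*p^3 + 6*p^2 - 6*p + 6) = -7*p^3 - 2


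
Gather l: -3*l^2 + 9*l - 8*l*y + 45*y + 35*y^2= -3*l^2 + l*(9 - 8*y) + 35*y^2 + 45*y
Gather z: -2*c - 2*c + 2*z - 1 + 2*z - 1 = -4*c + 4*z - 2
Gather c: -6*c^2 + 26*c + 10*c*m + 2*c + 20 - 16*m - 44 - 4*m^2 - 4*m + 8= -6*c^2 + c*(10*m + 28) - 4*m^2 - 20*m - 16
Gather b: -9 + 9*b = 9*b - 9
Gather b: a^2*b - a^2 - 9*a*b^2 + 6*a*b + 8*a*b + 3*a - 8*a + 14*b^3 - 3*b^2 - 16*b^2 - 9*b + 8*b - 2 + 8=-a^2 - 5*a + 14*b^3 + b^2*(-9*a - 19) + b*(a^2 + 14*a - 1) + 6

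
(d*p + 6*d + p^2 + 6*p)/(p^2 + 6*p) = (d + p)/p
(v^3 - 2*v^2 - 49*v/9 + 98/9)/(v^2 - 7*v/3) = v + 1/3 - 14/(3*v)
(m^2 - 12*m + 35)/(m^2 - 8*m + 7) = (m - 5)/(m - 1)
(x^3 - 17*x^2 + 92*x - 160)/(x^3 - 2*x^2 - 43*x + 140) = (x - 8)/(x + 7)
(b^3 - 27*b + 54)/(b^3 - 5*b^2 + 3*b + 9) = (b + 6)/(b + 1)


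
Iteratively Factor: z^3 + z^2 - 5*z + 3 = (z - 1)*(z^2 + 2*z - 3) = (z - 1)^2*(z + 3)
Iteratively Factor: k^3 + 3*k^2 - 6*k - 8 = (k + 1)*(k^2 + 2*k - 8) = (k - 2)*(k + 1)*(k + 4)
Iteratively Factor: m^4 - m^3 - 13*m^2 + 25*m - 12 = (m - 3)*(m^3 + 2*m^2 - 7*m + 4) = (m - 3)*(m - 1)*(m^2 + 3*m - 4) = (m - 3)*(m - 1)^2*(m + 4)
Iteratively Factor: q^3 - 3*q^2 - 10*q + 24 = (q - 4)*(q^2 + q - 6) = (q - 4)*(q + 3)*(q - 2)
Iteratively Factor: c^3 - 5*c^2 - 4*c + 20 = (c + 2)*(c^2 - 7*c + 10) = (c - 5)*(c + 2)*(c - 2)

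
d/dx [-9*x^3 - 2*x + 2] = -27*x^2 - 2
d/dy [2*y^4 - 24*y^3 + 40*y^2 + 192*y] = 8*y^3 - 72*y^2 + 80*y + 192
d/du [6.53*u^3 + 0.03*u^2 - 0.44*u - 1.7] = 19.59*u^2 + 0.06*u - 0.44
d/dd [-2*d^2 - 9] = -4*d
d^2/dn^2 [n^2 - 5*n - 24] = 2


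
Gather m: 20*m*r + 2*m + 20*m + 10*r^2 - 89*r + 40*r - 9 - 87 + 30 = m*(20*r + 22) + 10*r^2 - 49*r - 66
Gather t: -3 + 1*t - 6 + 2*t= 3*t - 9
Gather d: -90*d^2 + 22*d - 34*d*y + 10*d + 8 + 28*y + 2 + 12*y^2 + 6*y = -90*d^2 + d*(32 - 34*y) + 12*y^2 + 34*y + 10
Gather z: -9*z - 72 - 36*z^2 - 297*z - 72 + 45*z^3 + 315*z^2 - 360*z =45*z^3 + 279*z^2 - 666*z - 144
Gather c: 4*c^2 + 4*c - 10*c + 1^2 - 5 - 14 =4*c^2 - 6*c - 18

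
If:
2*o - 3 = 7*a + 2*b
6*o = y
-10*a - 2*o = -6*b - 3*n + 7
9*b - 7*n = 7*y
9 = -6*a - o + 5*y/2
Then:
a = -2774/4787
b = 4417/4787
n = -5652/4787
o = 3777/9574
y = 11331/4787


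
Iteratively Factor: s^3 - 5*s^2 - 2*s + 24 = (s - 3)*(s^2 - 2*s - 8) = (s - 4)*(s - 3)*(s + 2)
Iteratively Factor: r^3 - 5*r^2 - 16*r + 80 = (r - 4)*(r^2 - r - 20) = (r - 4)*(r + 4)*(r - 5)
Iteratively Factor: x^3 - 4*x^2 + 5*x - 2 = (x - 1)*(x^2 - 3*x + 2) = (x - 1)^2*(x - 2)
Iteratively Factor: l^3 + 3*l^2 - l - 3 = (l - 1)*(l^2 + 4*l + 3) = (l - 1)*(l + 3)*(l + 1)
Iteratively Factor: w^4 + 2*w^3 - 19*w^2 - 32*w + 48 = (w - 1)*(w^3 + 3*w^2 - 16*w - 48) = (w - 1)*(w + 4)*(w^2 - w - 12) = (w - 4)*(w - 1)*(w + 4)*(w + 3)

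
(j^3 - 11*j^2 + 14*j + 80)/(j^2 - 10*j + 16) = (j^2 - 3*j - 10)/(j - 2)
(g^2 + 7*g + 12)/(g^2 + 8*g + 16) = (g + 3)/(g + 4)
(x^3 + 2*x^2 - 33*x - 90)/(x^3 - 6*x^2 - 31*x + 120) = (x^2 - 3*x - 18)/(x^2 - 11*x + 24)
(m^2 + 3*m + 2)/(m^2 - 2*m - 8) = (m + 1)/(m - 4)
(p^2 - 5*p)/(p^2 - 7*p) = (p - 5)/(p - 7)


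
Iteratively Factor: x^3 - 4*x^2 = (x)*(x^2 - 4*x) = x*(x - 4)*(x)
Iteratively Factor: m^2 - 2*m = (m)*(m - 2)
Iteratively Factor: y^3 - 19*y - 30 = (y + 2)*(y^2 - 2*y - 15) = (y - 5)*(y + 2)*(y + 3)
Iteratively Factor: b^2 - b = (b)*(b - 1)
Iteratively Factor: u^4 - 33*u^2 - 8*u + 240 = (u - 3)*(u^3 + 3*u^2 - 24*u - 80) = (u - 3)*(u + 4)*(u^2 - u - 20) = (u - 3)*(u + 4)^2*(u - 5)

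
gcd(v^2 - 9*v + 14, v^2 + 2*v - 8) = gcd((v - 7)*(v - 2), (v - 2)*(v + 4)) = v - 2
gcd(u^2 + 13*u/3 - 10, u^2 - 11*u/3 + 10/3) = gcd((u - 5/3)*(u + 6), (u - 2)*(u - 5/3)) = u - 5/3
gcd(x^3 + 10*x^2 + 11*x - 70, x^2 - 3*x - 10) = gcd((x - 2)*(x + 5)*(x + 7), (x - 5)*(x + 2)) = 1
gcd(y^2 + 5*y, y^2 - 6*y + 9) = 1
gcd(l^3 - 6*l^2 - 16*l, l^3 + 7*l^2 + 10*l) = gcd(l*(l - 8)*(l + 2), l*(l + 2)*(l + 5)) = l^2 + 2*l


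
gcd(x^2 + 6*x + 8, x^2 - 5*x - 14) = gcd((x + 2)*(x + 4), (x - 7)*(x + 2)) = x + 2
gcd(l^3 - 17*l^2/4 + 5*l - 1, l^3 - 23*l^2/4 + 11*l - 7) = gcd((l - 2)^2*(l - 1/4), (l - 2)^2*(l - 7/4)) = l^2 - 4*l + 4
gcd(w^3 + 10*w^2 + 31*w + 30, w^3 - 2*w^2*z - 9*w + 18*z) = w + 3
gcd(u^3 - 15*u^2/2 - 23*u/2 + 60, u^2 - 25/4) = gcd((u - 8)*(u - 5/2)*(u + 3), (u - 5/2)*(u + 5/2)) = u - 5/2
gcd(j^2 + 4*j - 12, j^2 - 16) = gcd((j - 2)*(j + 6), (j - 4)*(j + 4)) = 1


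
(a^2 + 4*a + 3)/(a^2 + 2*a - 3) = (a + 1)/(a - 1)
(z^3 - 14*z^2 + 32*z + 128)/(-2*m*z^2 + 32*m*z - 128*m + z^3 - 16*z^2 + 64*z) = (z + 2)/(-2*m + z)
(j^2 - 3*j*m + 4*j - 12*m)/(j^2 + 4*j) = (j - 3*m)/j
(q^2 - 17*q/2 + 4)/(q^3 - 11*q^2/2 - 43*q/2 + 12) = 1/(q + 3)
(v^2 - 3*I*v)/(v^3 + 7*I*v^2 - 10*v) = (v - 3*I)/(v^2 + 7*I*v - 10)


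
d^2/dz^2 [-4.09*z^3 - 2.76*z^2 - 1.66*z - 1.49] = -24.54*z - 5.52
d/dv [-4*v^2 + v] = 1 - 8*v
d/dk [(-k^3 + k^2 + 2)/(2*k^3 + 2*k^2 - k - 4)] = (-4*k^4 + 2*k^3 - k^2 - 16*k + 2)/(4*k^6 + 8*k^5 - 20*k^3 - 15*k^2 + 8*k + 16)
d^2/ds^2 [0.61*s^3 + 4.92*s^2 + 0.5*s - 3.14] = 3.66*s + 9.84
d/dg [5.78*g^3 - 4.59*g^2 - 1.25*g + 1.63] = 17.34*g^2 - 9.18*g - 1.25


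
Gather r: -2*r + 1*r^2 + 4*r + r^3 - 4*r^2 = r^3 - 3*r^2 + 2*r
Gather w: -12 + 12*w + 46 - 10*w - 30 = 2*w + 4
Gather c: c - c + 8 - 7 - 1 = 0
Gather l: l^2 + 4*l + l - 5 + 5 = l^2 + 5*l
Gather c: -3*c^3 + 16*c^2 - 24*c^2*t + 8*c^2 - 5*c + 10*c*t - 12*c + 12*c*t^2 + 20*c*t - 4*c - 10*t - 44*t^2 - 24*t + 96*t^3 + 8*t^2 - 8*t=-3*c^3 + c^2*(24 - 24*t) + c*(12*t^2 + 30*t - 21) + 96*t^3 - 36*t^2 - 42*t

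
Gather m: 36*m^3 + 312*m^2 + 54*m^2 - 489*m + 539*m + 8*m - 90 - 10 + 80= 36*m^3 + 366*m^2 + 58*m - 20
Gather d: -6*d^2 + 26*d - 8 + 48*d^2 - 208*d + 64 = 42*d^2 - 182*d + 56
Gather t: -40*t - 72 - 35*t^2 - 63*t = -35*t^2 - 103*t - 72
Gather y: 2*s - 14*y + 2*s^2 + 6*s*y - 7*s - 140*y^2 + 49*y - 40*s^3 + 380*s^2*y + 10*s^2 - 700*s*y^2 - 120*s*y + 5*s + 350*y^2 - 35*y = -40*s^3 + 12*s^2 + y^2*(210 - 700*s) + y*(380*s^2 - 114*s)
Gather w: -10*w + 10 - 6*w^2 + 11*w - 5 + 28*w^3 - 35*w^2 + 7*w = 28*w^3 - 41*w^2 + 8*w + 5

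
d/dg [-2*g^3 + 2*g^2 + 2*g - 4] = -6*g^2 + 4*g + 2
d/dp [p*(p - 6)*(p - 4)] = 3*p^2 - 20*p + 24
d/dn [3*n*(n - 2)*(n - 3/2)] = 9*n^2 - 21*n + 9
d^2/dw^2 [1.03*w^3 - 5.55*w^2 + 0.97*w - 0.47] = 6.18*w - 11.1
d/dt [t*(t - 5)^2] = (t - 5)*(3*t - 5)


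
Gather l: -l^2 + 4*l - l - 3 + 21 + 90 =-l^2 + 3*l + 108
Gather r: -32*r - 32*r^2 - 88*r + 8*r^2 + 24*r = -24*r^2 - 96*r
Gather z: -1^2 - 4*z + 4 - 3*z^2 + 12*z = -3*z^2 + 8*z + 3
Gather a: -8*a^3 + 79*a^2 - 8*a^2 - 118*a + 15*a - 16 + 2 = -8*a^3 + 71*a^2 - 103*a - 14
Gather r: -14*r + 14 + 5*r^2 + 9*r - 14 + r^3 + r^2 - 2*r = r^3 + 6*r^2 - 7*r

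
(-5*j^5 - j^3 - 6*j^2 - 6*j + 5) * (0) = 0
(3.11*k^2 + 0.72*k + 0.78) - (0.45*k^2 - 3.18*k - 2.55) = 2.66*k^2 + 3.9*k + 3.33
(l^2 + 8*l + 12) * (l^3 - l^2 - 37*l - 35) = l^5 + 7*l^4 - 33*l^3 - 343*l^2 - 724*l - 420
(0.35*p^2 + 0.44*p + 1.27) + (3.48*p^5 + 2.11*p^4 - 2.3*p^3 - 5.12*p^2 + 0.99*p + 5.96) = 3.48*p^5 + 2.11*p^4 - 2.3*p^3 - 4.77*p^2 + 1.43*p + 7.23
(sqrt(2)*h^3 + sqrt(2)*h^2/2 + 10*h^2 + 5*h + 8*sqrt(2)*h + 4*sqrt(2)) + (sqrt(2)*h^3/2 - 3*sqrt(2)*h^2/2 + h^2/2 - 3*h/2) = 3*sqrt(2)*h^3/2 - sqrt(2)*h^2 + 21*h^2/2 + 7*h/2 + 8*sqrt(2)*h + 4*sqrt(2)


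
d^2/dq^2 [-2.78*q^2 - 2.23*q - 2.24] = -5.56000000000000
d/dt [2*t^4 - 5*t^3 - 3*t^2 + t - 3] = 8*t^3 - 15*t^2 - 6*t + 1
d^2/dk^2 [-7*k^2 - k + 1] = -14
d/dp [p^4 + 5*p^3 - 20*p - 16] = 4*p^3 + 15*p^2 - 20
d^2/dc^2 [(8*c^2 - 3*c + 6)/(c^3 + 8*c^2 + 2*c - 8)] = 2*(8*c^6 - 9*c^5 - 84*c^4 + 518*c^3 + 2580*c^2 - 144*c + 872)/(c^9 + 24*c^8 + 198*c^7 + 584*c^6 + 12*c^5 - 1536*c^4 - 568*c^3 + 1440*c^2 + 384*c - 512)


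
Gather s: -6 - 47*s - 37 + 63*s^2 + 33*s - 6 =63*s^2 - 14*s - 49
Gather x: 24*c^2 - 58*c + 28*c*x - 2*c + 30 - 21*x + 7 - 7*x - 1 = 24*c^2 - 60*c + x*(28*c - 28) + 36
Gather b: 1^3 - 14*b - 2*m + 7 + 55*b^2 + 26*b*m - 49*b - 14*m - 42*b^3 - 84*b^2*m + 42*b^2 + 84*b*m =-42*b^3 + b^2*(97 - 84*m) + b*(110*m - 63) - 16*m + 8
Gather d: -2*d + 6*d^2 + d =6*d^2 - d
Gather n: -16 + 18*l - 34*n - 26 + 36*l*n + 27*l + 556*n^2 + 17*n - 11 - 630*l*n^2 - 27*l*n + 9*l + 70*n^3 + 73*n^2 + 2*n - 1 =54*l + 70*n^3 + n^2*(629 - 630*l) + n*(9*l - 15) - 54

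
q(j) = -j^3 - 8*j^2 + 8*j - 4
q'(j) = -3*j^2 - 16*j + 8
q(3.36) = -105.37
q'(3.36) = -79.63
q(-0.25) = -6.48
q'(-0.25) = 11.81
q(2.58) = -53.78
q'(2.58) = -53.25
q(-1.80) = -38.49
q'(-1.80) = 27.08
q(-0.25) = -6.48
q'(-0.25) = 11.81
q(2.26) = -38.32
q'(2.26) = -43.48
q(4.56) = -228.69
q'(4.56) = -127.34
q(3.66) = -130.91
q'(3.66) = -90.75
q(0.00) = -4.00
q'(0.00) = 8.00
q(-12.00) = 476.00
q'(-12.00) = -232.00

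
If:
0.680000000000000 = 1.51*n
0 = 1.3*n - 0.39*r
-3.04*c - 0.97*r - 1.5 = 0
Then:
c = -0.97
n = 0.45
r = 1.50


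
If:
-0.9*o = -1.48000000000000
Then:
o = 1.64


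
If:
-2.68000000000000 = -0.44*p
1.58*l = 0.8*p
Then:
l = 3.08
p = 6.09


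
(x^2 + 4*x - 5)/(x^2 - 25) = (x - 1)/(x - 5)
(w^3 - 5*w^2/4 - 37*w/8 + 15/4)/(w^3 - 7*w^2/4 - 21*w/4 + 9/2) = (w - 5/2)/(w - 3)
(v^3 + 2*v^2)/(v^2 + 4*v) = v*(v + 2)/(v + 4)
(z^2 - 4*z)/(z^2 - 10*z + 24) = z/(z - 6)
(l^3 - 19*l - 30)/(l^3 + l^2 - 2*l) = (l^2 - 2*l - 15)/(l*(l - 1))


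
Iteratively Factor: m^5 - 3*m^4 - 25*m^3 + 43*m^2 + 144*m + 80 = (m + 1)*(m^4 - 4*m^3 - 21*m^2 + 64*m + 80) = (m - 5)*(m + 1)*(m^3 + m^2 - 16*m - 16) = (m - 5)*(m - 4)*(m + 1)*(m^2 + 5*m + 4) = (m - 5)*(m - 4)*(m + 1)*(m + 4)*(m + 1)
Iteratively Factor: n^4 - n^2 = (n - 1)*(n^3 + n^2) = n*(n - 1)*(n^2 + n) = n^2*(n - 1)*(n + 1)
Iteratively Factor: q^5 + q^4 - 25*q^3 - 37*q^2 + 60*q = (q + 4)*(q^4 - 3*q^3 - 13*q^2 + 15*q) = (q - 5)*(q + 4)*(q^3 + 2*q^2 - 3*q) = q*(q - 5)*(q + 4)*(q^2 + 2*q - 3) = q*(q - 5)*(q + 3)*(q + 4)*(q - 1)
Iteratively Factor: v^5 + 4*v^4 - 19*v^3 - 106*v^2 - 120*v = (v + 2)*(v^4 + 2*v^3 - 23*v^2 - 60*v) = (v - 5)*(v + 2)*(v^3 + 7*v^2 + 12*v) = (v - 5)*(v + 2)*(v + 3)*(v^2 + 4*v) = v*(v - 5)*(v + 2)*(v + 3)*(v + 4)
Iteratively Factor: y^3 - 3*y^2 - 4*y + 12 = (y - 3)*(y^2 - 4) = (y - 3)*(y + 2)*(y - 2)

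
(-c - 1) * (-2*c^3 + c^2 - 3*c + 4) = 2*c^4 + c^3 + 2*c^2 - c - 4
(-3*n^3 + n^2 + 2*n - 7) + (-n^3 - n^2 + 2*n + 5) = -4*n^3 + 4*n - 2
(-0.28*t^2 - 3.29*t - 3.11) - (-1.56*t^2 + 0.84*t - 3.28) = 1.28*t^2 - 4.13*t + 0.17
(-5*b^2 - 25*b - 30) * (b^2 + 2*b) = -5*b^4 - 35*b^3 - 80*b^2 - 60*b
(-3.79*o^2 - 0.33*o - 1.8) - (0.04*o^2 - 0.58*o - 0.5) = -3.83*o^2 + 0.25*o - 1.3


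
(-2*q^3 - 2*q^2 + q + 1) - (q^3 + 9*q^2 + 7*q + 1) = -3*q^3 - 11*q^2 - 6*q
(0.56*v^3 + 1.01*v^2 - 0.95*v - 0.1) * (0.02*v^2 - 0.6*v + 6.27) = 0.0112*v^5 - 0.3158*v^4 + 2.8862*v^3 + 6.9007*v^2 - 5.8965*v - 0.627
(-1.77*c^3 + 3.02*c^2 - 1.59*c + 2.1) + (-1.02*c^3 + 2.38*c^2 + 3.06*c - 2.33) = -2.79*c^3 + 5.4*c^2 + 1.47*c - 0.23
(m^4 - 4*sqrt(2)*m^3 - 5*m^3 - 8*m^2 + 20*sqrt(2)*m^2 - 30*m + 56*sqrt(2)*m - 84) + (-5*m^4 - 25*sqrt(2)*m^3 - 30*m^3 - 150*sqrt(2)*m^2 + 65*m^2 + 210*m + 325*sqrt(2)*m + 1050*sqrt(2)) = -4*m^4 - 29*sqrt(2)*m^3 - 35*m^3 - 130*sqrt(2)*m^2 + 57*m^2 + 180*m + 381*sqrt(2)*m - 84 + 1050*sqrt(2)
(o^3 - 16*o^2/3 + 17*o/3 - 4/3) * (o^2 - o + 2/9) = o^5 - 19*o^4/3 + 101*o^3/9 - 221*o^2/27 + 70*o/27 - 8/27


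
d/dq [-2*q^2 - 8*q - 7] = -4*q - 8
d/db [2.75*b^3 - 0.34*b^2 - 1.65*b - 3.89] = 8.25*b^2 - 0.68*b - 1.65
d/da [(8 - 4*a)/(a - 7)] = 20/(a - 7)^2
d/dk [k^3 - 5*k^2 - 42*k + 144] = 3*k^2 - 10*k - 42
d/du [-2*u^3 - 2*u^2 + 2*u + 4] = -6*u^2 - 4*u + 2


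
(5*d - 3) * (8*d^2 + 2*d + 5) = 40*d^3 - 14*d^2 + 19*d - 15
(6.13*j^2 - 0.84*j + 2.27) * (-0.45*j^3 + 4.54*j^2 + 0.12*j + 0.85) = -2.7585*j^5 + 28.2082*j^4 - 4.0995*j^3 + 15.4155*j^2 - 0.4416*j + 1.9295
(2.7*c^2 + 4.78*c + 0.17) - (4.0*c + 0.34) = 2.7*c^2 + 0.78*c - 0.17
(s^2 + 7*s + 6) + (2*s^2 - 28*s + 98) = 3*s^2 - 21*s + 104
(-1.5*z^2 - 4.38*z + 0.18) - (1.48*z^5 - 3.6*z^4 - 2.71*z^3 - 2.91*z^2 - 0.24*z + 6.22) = -1.48*z^5 + 3.6*z^4 + 2.71*z^3 + 1.41*z^2 - 4.14*z - 6.04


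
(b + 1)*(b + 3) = b^2 + 4*b + 3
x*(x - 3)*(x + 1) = x^3 - 2*x^2 - 3*x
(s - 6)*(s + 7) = s^2 + s - 42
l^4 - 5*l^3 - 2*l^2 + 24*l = l*(l - 4)*(l - 3)*(l + 2)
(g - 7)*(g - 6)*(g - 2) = g^3 - 15*g^2 + 68*g - 84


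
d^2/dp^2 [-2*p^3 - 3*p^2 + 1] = -12*p - 6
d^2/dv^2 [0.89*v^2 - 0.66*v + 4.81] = 1.78000000000000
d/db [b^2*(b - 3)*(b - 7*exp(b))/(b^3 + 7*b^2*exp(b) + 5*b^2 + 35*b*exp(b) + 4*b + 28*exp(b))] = b*(-b*(b - 3)*(b - 7*exp(b))*(7*b^2*exp(b) + 3*b^2 + 49*b*exp(b) + 10*b + 63*exp(b) + 4) + (-b*(b - 3)*(7*exp(b) - 1) + b*(b - 7*exp(b)) + 2*(b - 3)*(b - 7*exp(b)))*(b^3 + 7*b^2*exp(b) + 5*b^2 + 35*b*exp(b) + 4*b + 28*exp(b)))/(b^3 + 7*b^2*exp(b) + 5*b^2 + 35*b*exp(b) + 4*b + 28*exp(b))^2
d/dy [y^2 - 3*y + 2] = 2*y - 3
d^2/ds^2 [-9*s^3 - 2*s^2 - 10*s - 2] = -54*s - 4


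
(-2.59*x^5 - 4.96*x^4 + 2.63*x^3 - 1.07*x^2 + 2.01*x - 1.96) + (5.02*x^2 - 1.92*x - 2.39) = -2.59*x^5 - 4.96*x^4 + 2.63*x^3 + 3.95*x^2 + 0.0899999999999999*x - 4.35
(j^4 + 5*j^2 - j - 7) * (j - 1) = j^5 - j^4 + 5*j^3 - 6*j^2 - 6*j + 7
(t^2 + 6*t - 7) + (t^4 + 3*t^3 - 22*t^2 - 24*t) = t^4 + 3*t^3 - 21*t^2 - 18*t - 7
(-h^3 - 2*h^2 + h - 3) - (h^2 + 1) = -h^3 - 3*h^2 + h - 4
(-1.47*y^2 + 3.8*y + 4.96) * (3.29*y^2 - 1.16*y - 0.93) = -4.8363*y^4 + 14.2072*y^3 + 13.2775*y^2 - 9.2876*y - 4.6128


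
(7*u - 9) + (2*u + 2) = 9*u - 7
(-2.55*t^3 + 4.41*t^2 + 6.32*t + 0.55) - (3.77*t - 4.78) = -2.55*t^3 + 4.41*t^2 + 2.55*t + 5.33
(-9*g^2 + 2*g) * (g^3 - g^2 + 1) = -9*g^5 + 11*g^4 - 2*g^3 - 9*g^2 + 2*g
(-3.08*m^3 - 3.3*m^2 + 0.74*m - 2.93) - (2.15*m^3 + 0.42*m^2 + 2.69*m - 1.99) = -5.23*m^3 - 3.72*m^2 - 1.95*m - 0.94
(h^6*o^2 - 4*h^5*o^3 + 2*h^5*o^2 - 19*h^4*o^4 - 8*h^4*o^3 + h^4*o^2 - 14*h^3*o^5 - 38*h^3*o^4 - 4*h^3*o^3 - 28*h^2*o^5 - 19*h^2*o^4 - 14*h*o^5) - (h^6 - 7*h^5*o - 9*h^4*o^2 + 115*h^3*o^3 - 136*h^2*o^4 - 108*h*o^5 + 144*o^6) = h^6*o^2 - h^6 - 4*h^5*o^3 + 2*h^5*o^2 + 7*h^5*o - 19*h^4*o^4 - 8*h^4*o^3 + 10*h^4*o^2 - 14*h^3*o^5 - 38*h^3*o^4 - 119*h^3*o^3 - 28*h^2*o^5 + 117*h^2*o^4 + 94*h*o^5 - 144*o^6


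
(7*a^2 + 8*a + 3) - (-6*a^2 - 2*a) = 13*a^2 + 10*a + 3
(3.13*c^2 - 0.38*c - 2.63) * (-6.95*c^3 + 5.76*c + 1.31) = -21.7535*c^5 + 2.641*c^4 + 36.3073*c^3 + 1.9115*c^2 - 15.6466*c - 3.4453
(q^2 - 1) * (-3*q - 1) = -3*q^3 - q^2 + 3*q + 1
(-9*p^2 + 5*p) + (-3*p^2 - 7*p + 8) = -12*p^2 - 2*p + 8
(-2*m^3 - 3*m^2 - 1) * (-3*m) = 6*m^4 + 9*m^3 + 3*m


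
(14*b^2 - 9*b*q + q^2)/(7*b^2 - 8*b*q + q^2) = (-2*b + q)/(-b + q)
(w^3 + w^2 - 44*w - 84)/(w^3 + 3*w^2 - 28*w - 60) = (w - 7)/(w - 5)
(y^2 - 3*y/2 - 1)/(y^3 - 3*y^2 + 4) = (y + 1/2)/(y^2 - y - 2)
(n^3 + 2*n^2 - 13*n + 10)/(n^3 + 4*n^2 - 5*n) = (n - 2)/n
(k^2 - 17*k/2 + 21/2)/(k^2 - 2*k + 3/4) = 2*(k - 7)/(2*k - 1)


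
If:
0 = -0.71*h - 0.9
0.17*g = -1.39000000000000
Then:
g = -8.18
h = -1.27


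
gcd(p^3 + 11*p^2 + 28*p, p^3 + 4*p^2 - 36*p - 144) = p + 4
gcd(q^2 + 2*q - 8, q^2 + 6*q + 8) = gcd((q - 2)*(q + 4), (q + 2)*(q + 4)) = q + 4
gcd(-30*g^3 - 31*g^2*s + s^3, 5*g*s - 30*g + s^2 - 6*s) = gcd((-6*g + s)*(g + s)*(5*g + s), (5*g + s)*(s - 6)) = 5*g + s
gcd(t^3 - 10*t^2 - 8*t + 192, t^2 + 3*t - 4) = t + 4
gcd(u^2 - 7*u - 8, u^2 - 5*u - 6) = u + 1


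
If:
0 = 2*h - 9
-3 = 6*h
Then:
No Solution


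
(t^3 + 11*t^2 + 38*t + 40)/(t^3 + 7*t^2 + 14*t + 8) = (t + 5)/(t + 1)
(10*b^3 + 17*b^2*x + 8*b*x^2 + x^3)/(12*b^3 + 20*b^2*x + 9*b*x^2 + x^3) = (5*b + x)/(6*b + x)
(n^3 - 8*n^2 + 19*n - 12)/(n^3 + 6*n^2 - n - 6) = (n^2 - 7*n + 12)/(n^2 + 7*n + 6)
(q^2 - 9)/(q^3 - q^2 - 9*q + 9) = 1/(q - 1)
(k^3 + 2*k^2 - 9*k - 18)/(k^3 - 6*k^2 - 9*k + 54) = (k + 2)/(k - 6)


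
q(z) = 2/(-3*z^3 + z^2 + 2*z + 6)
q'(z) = 2*(9*z^2 - 2*z - 2)/(-3*z^3 + z^2 + 2*z + 6)^2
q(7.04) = -0.00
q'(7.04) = 0.00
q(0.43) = 0.29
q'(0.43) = -0.05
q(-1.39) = 0.15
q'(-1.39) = 0.21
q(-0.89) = 0.28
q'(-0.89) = 0.27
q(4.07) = -0.01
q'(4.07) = 0.01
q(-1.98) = 0.07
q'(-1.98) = 0.09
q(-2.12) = 0.06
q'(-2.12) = 0.07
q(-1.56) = 0.12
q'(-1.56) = 0.17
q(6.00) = 0.00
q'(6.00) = 0.00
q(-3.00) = 0.02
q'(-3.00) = 0.02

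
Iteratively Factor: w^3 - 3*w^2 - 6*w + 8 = (w + 2)*(w^2 - 5*w + 4) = (w - 4)*(w + 2)*(w - 1)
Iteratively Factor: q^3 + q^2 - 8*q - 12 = (q + 2)*(q^2 - q - 6) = (q - 3)*(q + 2)*(q + 2)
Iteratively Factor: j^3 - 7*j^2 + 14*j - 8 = (j - 4)*(j^2 - 3*j + 2) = (j - 4)*(j - 2)*(j - 1)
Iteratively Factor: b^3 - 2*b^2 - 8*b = (b)*(b^2 - 2*b - 8) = b*(b + 2)*(b - 4)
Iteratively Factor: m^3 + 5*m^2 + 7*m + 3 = (m + 1)*(m^2 + 4*m + 3) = (m + 1)*(m + 3)*(m + 1)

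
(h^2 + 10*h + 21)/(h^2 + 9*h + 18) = (h + 7)/(h + 6)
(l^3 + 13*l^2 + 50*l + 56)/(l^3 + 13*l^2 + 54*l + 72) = (l^2 + 9*l + 14)/(l^2 + 9*l + 18)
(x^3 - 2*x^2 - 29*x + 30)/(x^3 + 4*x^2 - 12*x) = (x^3 - 2*x^2 - 29*x + 30)/(x*(x^2 + 4*x - 12))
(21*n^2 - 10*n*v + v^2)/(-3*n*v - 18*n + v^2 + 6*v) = (-7*n + v)/(v + 6)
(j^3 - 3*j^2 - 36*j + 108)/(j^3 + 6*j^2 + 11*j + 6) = (j^3 - 3*j^2 - 36*j + 108)/(j^3 + 6*j^2 + 11*j + 6)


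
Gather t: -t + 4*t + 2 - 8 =3*t - 6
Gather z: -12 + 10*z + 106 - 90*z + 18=112 - 80*z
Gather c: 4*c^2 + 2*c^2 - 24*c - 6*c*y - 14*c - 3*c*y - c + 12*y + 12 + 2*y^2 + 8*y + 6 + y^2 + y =6*c^2 + c*(-9*y - 39) + 3*y^2 + 21*y + 18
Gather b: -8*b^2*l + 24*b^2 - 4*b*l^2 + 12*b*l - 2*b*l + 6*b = b^2*(24 - 8*l) + b*(-4*l^2 + 10*l + 6)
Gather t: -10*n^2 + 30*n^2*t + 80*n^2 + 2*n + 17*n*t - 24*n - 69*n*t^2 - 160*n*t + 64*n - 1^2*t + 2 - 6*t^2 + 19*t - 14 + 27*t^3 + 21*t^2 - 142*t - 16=70*n^2 + 42*n + 27*t^3 + t^2*(15 - 69*n) + t*(30*n^2 - 143*n - 124) - 28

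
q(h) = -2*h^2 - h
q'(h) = -4*h - 1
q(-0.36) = 0.10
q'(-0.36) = 0.44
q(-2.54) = -10.36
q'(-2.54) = 9.16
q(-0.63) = -0.16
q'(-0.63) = 1.52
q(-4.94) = -43.87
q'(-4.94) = 18.76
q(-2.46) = -9.64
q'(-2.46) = 8.84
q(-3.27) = -18.12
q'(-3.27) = 12.08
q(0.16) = -0.21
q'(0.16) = -1.64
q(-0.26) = 0.12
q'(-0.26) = 0.04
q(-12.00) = -276.00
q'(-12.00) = 47.00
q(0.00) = 0.00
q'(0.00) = -1.00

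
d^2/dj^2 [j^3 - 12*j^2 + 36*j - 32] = 6*j - 24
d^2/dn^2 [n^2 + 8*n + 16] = 2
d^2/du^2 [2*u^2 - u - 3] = 4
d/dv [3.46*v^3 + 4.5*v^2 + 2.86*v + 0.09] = 10.38*v^2 + 9.0*v + 2.86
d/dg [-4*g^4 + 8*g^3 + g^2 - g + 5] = -16*g^3 + 24*g^2 + 2*g - 1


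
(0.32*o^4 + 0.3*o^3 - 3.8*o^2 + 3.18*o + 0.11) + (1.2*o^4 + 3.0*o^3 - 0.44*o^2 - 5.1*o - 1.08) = 1.52*o^4 + 3.3*o^3 - 4.24*o^2 - 1.92*o - 0.97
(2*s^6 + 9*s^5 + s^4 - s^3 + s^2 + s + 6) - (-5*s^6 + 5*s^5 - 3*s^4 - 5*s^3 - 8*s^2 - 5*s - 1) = 7*s^6 + 4*s^5 + 4*s^4 + 4*s^3 + 9*s^2 + 6*s + 7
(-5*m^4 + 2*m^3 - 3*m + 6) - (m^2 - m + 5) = -5*m^4 + 2*m^3 - m^2 - 2*m + 1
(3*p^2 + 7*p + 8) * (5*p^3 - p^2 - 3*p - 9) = 15*p^5 + 32*p^4 + 24*p^3 - 56*p^2 - 87*p - 72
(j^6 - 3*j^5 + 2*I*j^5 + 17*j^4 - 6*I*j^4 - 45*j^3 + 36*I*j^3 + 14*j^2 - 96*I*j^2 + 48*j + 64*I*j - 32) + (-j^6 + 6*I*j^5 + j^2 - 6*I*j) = -3*j^5 + 8*I*j^5 + 17*j^4 - 6*I*j^4 - 45*j^3 + 36*I*j^3 + 15*j^2 - 96*I*j^2 + 48*j + 58*I*j - 32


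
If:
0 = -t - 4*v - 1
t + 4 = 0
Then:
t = -4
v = 3/4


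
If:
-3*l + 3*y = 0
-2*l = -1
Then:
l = 1/2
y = 1/2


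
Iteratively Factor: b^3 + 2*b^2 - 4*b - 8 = (b + 2)*(b^2 - 4) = (b - 2)*(b + 2)*(b + 2)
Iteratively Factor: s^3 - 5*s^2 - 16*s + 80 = (s - 4)*(s^2 - s - 20) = (s - 4)*(s + 4)*(s - 5)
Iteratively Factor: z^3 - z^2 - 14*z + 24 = (z - 2)*(z^2 + z - 12) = (z - 3)*(z - 2)*(z + 4)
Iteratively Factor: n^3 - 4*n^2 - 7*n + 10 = (n - 1)*(n^2 - 3*n - 10) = (n - 1)*(n + 2)*(n - 5)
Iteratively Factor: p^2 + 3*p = (p + 3)*(p)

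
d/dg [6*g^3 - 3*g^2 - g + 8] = 18*g^2 - 6*g - 1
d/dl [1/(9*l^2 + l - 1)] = (-18*l - 1)/(9*l^2 + l - 1)^2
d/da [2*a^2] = 4*a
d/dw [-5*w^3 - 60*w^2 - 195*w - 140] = -15*w^2 - 120*w - 195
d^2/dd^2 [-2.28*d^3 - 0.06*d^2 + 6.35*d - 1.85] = -13.68*d - 0.12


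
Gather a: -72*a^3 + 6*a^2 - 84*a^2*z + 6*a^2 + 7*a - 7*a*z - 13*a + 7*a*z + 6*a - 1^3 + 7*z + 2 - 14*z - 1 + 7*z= -72*a^3 + a^2*(12 - 84*z)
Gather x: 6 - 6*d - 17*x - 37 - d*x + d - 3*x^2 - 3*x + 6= -5*d - 3*x^2 + x*(-d - 20) - 25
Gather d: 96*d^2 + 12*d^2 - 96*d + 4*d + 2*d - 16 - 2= 108*d^2 - 90*d - 18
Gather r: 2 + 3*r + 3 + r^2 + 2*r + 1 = r^2 + 5*r + 6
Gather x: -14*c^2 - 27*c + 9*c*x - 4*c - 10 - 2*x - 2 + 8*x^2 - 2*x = -14*c^2 - 31*c + 8*x^2 + x*(9*c - 4) - 12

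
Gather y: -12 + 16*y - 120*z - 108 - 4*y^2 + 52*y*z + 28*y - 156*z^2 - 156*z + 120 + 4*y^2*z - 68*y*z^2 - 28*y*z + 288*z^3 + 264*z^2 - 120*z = y^2*(4*z - 4) + y*(-68*z^2 + 24*z + 44) + 288*z^3 + 108*z^2 - 396*z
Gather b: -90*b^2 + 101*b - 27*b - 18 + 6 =-90*b^2 + 74*b - 12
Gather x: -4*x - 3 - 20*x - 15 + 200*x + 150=176*x + 132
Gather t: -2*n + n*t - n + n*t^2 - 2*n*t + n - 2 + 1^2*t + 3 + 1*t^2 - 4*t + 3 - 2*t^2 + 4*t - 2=-2*n + t^2*(n - 1) + t*(1 - n) + 2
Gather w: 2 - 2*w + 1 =3 - 2*w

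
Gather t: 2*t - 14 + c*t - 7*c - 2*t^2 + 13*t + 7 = -7*c - 2*t^2 + t*(c + 15) - 7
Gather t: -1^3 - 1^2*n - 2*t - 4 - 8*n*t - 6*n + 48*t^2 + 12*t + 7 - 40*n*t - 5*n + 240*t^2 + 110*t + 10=-12*n + 288*t^2 + t*(120 - 48*n) + 12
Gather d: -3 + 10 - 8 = -1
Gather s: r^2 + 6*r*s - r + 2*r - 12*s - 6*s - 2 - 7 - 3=r^2 + r + s*(6*r - 18) - 12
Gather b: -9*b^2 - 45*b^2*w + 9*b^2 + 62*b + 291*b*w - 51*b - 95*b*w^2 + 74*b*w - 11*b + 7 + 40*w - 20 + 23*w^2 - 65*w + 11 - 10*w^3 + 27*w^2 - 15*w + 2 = -45*b^2*w + b*(-95*w^2 + 365*w) - 10*w^3 + 50*w^2 - 40*w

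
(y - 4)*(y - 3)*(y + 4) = y^3 - 3*y^2 - 16*y + 48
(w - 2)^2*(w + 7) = w^3 + 3*w^2 - 24*w + 28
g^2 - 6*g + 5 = (g - 5)*(g - 1)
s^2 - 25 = (s - 5)*(s + 5)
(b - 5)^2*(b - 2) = b^3 - 12*b^2 + 45*b - 50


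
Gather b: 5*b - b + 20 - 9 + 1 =4*b + 12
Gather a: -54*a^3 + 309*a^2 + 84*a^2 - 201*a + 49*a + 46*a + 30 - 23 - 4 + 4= -54*a^3 + 393*a^2 - 106*a + 7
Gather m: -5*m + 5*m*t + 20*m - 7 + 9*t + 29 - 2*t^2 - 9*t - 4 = m*(5*t + 15) - 2*t^2 + 18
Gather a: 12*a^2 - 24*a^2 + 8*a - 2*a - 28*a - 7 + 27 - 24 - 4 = -12*a^2 - 22*a - 8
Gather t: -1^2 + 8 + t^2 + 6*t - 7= t^2 + 6*t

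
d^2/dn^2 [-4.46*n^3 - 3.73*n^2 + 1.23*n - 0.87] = -26.76*n - 7.46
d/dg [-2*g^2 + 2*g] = 2 - 4*g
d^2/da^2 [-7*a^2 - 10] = -14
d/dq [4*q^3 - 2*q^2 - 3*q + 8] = 12*q^2 - 4*q - 3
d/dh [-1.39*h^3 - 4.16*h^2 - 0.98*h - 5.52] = -4.17*h^2 - 8.32*h - 0.98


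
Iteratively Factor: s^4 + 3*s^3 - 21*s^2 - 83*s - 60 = (s + 4)*(s^3 - s^2 - 17*s - 15) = (s - 5)*(s + 4)*(s^2 + 4*s + 3) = (s - 5)*(s + 3)*(s + 4)*(s + 1)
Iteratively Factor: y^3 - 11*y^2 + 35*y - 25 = (y - 5)*(y^2 - 6*y + 5) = (y - 5)^2*(y - 1)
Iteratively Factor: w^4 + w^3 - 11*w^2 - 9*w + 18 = (w + 3)*(w^3 - 2*w^2 - 5*w + 6) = (w - 1)*(w + 3)*(w^2 - w - 6) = (w - 1)*(w + 2)*(w + 3)*(w - 3)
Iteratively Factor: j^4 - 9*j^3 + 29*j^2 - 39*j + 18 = (j - 3)*(j^3 - 6*j^2 + 11*j - 6) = (j - 3)^2*(j^2 - 3*j + 2) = (j - 3)^2*(j - 2)*(j - 1)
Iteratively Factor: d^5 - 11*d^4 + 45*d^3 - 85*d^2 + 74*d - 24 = (d - 3)*(d^4 - 8*d^3 + 21*d^2 - 22*d + 8) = (d - 3)*(d - 2)*(d^3 - 6*d^2 + 9*d - 4) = (d - 3)*(d - 2)*(d - 1)*(d^2 - 5*d + 4) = (d - 4)*(d - 3)*(d - 2)*(d - 1)*(d - 1)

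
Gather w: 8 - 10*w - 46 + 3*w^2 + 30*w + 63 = 3*w^2 + 20*w + 25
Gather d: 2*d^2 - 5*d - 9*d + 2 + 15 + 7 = 2*d^2 - 14*d + 24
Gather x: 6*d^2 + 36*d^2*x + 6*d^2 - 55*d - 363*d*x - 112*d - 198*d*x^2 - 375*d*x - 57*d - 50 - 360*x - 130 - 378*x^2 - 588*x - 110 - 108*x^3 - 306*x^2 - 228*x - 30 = 12*d^2 - 224*d - 108*x^3 + x^2*(-198*d - 684) + x*(36*d^2 - 738*d - 1176) - 320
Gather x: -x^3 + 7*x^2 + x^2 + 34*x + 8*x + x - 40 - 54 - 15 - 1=-x^3 + 8*x^2 + 43*x - 110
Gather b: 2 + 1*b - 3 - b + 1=0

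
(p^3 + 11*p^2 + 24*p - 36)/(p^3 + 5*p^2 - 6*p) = (p + 6)/p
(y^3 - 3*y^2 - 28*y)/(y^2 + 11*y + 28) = y*(y - 7)/(y + 7)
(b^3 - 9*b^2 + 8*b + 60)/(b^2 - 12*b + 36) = (b^2 - 3*b - 10)/(b - 6)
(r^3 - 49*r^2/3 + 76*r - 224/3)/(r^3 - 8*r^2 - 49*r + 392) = (r - 4/3)/(r + 7)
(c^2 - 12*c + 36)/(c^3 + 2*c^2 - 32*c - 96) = (c - 6)/(c^2 + 8*c + 16)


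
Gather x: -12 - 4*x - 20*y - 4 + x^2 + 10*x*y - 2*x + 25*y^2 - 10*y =x^2 + x*(10*y - 6) + 25*y^2 - 30*y - 16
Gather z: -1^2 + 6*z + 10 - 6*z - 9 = 0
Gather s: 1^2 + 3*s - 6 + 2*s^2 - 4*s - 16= 2*s^2 - s - 21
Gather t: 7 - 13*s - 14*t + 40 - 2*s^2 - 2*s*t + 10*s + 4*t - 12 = -2*s^2 - 3*s + t*(-2*s - 10) + 35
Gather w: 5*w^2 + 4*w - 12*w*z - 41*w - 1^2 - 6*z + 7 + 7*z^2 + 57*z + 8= 5*w^2 + w*(-12*z - 37) + 7*z^2 + 51*z + 14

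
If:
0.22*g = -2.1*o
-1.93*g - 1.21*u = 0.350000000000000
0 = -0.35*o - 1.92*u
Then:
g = -0.18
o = 0.02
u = -0.00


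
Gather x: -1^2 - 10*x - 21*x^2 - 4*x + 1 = -21*x^2 - 14*x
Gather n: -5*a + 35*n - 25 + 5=-5*a + 35*n - 20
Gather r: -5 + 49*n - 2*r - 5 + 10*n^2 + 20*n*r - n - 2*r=10*n^2 + 48*n + r*(20*n - 4) - 10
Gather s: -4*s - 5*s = -9*s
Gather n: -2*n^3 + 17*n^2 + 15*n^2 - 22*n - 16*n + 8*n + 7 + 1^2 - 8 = -2*n^3 + 32*n^2 - 30*n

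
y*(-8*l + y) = -8*l*y + y^2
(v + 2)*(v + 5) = v^2 + 7*v + 10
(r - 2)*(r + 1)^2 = r^3 - 3*r - 2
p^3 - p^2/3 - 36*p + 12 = (p - 6)*(p - 1/3)*(p + 6)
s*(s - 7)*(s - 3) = s^3 - 10*s^2 + 21*s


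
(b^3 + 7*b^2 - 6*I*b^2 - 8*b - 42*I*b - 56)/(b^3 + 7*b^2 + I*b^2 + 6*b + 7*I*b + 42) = (b - 4*I)/(b + 3*I)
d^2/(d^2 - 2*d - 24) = d^2/(d^2 - 2*d - 24)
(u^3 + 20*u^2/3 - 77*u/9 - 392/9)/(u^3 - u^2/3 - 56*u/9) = (u + 7)/u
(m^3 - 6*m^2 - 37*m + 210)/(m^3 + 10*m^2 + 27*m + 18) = (m^2 - 12*m + 35)/(m^2 + 4*m + 3)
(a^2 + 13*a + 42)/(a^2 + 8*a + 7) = (a + 6)/(a + 1)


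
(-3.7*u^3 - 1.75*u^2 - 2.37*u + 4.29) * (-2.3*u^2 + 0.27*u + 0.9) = 8.51*u^5 + 3.026*u^4 + 1.6485*u^3 - 12.0819*u^2 - 0.9747*u + 3.861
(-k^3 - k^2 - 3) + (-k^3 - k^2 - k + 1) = -2*k^3 - 2*k^2 - k - 2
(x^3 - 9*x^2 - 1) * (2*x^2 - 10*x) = 2*x^5 - 28*x^4 + 90*x^3 - 2*x^2 + 10*x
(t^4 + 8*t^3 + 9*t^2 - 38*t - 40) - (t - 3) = t^4 + 8*t^3 + 9*t^2 - 39*t - 37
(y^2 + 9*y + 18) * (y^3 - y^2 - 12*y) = y^5 + 8*y^4 - 3*y^3 - 126*y^2 - 216*y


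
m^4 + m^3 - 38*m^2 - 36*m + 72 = (m - 6)*(m - 1)*(m + 2)*(m + 6)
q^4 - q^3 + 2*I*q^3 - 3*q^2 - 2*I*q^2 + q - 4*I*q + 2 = (q - 2)*(q + 1)*(q + I)^2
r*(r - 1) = r^2 - r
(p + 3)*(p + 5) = p^2 + 8*p + 15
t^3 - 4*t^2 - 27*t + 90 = (t - 6)*(t - 3)*(t + 5)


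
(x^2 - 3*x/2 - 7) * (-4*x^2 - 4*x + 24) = -4*x^4 + 2*x^3 + 58*x^2 - 8*x - 168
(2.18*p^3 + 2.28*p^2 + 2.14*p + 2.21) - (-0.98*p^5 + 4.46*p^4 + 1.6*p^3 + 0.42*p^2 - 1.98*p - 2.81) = 0.98*p^5 - 4.46*p^4 + 0.58*p^3 + 1.86*p^2 + 4.12*p + 5.02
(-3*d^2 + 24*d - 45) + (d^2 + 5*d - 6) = -2*d^2 + 29*d - 51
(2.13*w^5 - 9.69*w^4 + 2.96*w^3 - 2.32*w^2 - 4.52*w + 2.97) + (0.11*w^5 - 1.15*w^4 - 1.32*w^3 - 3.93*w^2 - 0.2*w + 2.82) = 2.24*w^5 - 10.84*w^4 + 1.64*w^3 - 6.25*w^2 - 4.72*w + 5.79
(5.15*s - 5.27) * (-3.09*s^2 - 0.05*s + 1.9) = -15.9135*s^3 + 16.0268*s^2 + 10.0485*s - 10.013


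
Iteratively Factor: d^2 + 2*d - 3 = (d + 3)*(d - 1)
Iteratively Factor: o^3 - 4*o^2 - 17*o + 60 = (o - 5)*(o^2 + o - 12) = (o - 5)*(o + 4)*(o - 3)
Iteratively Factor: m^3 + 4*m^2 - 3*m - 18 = (m + 3)*(m^2 + m - 6) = (m - 2)*(m + 3)*(m + 3)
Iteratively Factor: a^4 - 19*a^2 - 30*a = (a + 3)*(a^3 - 3*a^2 - 10*a) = (a + 2)*(a + 3)*(a^2 - 5*a) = (a - 5)*(a + 2)*(a + 3)*(a)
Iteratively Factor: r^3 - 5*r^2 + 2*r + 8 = (r + 1)*(r^2 - 6*r + 8) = (r - 2)*(r + 1)*(r - 4)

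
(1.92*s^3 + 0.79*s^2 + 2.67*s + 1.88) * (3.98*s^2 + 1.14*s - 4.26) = 7.6416*s^5 + 5.333*s^4 + 3.348*s^3 + 7.1608*s^2 - 9.231*s - 8.0088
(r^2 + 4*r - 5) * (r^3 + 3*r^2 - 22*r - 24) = r^5 + 7*r^4 - 15*r^3 - 127*r^2 + 14*r + 120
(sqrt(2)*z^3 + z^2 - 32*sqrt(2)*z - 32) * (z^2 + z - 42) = sqrt(2)*z^5 + z^4 + sqrt(2)*z^4 - 74*sqrt(2)*z^3 + z^3 - 74*z^2 - 32*sqrt(2)*z^2 - 32*z + 1344*sqrt(2)*z + 1344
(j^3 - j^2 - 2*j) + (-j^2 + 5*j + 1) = j^3 - 2*j^2 + 3*j + 1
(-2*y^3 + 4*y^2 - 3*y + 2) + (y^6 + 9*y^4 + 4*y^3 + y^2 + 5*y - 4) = y^6 + 9*y^4 + 2*y^3 + 5*y^2 + 2*y - 2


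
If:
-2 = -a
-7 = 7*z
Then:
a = 2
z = -1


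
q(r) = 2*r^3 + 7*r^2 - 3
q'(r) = 6*r^2 + 14*r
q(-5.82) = -160.17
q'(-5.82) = 121.75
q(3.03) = 116.90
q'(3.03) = 97.51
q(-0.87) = 0.98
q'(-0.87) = -7.64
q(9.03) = 2040.41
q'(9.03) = 615.67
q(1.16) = 9.54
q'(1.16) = 24.31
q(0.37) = -1.94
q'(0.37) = 6.00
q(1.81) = 31.79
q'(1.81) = 45.00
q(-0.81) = 0.53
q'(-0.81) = -7.40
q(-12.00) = -2451.00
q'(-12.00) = 696.00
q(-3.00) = 6.00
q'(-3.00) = 12.00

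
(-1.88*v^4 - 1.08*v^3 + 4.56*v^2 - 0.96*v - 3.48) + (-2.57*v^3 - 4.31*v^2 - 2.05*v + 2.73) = -1.88*v^4 - 3.65*v^3 + 0.25*v^2 - 3.01*v - 0.75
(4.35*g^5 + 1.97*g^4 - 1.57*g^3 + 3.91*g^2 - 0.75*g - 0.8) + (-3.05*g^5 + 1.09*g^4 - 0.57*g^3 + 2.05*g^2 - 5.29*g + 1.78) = 1.3*g^5 + 3.06*g^4 - 2.14*g^3 + 5.96*g^2 - 6.04*g + 0.98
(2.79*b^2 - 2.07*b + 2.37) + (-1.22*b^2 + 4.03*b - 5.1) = 1.57*b^2 + 1.96*b - 2.73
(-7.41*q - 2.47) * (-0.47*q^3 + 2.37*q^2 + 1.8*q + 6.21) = 3.4827*q^4 - 16.4008*q^3 - 19.1919*q^2 - 50.4621*q - 15.3387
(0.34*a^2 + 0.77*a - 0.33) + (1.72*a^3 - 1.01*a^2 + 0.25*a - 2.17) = 1.72*a^3 - 0.67*a^2 + 1.02*a - 2.5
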